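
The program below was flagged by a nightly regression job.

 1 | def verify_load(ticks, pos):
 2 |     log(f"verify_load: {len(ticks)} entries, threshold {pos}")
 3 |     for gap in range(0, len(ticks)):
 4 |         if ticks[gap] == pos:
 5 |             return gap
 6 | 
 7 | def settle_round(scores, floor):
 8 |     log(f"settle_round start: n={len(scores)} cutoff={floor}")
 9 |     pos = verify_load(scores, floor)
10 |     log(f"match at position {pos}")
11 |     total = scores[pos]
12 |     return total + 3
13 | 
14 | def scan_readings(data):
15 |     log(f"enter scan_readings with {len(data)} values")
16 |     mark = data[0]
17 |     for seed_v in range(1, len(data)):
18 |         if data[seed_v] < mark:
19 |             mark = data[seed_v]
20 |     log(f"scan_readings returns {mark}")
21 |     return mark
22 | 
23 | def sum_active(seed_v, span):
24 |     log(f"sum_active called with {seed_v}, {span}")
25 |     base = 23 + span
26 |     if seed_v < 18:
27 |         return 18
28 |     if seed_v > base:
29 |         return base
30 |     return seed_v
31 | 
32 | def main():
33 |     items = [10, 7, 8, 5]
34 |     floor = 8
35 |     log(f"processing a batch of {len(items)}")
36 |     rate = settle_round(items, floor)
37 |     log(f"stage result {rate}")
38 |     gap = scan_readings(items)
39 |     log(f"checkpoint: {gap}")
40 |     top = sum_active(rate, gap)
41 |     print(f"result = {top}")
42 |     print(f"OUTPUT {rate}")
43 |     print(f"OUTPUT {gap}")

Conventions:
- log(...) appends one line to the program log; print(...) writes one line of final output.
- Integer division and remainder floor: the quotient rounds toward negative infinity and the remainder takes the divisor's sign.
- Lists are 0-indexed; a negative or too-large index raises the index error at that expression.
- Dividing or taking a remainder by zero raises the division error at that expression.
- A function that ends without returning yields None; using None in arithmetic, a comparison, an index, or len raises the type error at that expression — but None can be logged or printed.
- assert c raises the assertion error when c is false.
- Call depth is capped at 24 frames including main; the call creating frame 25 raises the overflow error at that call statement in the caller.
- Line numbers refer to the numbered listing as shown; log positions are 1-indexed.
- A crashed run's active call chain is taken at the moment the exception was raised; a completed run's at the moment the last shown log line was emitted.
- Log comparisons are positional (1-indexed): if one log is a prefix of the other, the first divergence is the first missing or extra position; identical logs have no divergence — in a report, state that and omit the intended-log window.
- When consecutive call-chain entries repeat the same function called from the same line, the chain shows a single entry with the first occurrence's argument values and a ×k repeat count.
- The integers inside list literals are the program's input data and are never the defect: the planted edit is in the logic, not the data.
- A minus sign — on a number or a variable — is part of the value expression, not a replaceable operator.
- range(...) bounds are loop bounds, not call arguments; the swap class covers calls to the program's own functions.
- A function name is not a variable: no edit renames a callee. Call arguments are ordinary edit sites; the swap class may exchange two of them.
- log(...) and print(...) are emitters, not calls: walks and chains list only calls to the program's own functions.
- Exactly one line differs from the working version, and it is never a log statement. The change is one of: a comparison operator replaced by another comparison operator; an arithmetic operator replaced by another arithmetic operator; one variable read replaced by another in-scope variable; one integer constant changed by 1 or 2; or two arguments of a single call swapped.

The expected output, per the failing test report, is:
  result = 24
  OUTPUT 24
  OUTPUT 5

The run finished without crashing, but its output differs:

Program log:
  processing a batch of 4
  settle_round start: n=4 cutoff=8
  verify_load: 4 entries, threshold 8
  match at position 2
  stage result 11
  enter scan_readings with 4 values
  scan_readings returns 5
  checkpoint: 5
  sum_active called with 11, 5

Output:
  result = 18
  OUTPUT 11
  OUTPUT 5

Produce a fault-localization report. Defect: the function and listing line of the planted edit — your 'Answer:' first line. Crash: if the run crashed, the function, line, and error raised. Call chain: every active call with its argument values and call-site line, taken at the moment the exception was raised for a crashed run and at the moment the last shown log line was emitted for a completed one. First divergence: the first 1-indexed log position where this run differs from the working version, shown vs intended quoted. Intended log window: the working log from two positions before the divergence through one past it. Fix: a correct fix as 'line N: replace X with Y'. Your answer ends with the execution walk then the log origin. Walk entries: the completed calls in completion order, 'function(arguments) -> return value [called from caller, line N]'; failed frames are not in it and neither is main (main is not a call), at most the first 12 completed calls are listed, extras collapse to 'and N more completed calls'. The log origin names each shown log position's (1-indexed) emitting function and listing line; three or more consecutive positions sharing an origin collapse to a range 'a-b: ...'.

Answer: the defect is in settle_round at line 12.
Key observation: The log first diverges at position 5: the faulty run prints 'stage result 11' where the working version prints 'stage result 24'.
Call chain: main -> sum_active(11, 5) (called at line 40).
First divergence: at position 5 the run shows 'stage result 11' where the working version logs 'stage result 24'.
Intended log window:
  3: verify_load: 4 entries, threshold 8
  4: match at position 2
  5: stage result 24
  6: enter scan_readings with 4 values
Execution walk:
  verify_load([10, 7, 8, 5], 8) -> 2  [called from settle_round, line 9]
  settle_round([10, 7, 8, 5], 8) -> 11  [called from main, line 36]
  scan_readings([10, 7, 8, 5]) -> 5  [called from main, line 38]
  sum_active(11, 5) -> 18  [called from main, line 40]
Origin of each log line:
  1: emitted by main (line 35)
  2: emitted by settle_round (line 8)
  3: emitted by verify_load (line 2)
  4: emitted by settle_round (line 10)
  5: emitted by main (line 37)
  6: emitted by scan_readings (line 15)
  7: emitted by scan_readings (line 20)
  8: emitted by main (line 39)
  9: emitted by sum_active (line 24)
A correct fix: line 12: replace `+` with `*`.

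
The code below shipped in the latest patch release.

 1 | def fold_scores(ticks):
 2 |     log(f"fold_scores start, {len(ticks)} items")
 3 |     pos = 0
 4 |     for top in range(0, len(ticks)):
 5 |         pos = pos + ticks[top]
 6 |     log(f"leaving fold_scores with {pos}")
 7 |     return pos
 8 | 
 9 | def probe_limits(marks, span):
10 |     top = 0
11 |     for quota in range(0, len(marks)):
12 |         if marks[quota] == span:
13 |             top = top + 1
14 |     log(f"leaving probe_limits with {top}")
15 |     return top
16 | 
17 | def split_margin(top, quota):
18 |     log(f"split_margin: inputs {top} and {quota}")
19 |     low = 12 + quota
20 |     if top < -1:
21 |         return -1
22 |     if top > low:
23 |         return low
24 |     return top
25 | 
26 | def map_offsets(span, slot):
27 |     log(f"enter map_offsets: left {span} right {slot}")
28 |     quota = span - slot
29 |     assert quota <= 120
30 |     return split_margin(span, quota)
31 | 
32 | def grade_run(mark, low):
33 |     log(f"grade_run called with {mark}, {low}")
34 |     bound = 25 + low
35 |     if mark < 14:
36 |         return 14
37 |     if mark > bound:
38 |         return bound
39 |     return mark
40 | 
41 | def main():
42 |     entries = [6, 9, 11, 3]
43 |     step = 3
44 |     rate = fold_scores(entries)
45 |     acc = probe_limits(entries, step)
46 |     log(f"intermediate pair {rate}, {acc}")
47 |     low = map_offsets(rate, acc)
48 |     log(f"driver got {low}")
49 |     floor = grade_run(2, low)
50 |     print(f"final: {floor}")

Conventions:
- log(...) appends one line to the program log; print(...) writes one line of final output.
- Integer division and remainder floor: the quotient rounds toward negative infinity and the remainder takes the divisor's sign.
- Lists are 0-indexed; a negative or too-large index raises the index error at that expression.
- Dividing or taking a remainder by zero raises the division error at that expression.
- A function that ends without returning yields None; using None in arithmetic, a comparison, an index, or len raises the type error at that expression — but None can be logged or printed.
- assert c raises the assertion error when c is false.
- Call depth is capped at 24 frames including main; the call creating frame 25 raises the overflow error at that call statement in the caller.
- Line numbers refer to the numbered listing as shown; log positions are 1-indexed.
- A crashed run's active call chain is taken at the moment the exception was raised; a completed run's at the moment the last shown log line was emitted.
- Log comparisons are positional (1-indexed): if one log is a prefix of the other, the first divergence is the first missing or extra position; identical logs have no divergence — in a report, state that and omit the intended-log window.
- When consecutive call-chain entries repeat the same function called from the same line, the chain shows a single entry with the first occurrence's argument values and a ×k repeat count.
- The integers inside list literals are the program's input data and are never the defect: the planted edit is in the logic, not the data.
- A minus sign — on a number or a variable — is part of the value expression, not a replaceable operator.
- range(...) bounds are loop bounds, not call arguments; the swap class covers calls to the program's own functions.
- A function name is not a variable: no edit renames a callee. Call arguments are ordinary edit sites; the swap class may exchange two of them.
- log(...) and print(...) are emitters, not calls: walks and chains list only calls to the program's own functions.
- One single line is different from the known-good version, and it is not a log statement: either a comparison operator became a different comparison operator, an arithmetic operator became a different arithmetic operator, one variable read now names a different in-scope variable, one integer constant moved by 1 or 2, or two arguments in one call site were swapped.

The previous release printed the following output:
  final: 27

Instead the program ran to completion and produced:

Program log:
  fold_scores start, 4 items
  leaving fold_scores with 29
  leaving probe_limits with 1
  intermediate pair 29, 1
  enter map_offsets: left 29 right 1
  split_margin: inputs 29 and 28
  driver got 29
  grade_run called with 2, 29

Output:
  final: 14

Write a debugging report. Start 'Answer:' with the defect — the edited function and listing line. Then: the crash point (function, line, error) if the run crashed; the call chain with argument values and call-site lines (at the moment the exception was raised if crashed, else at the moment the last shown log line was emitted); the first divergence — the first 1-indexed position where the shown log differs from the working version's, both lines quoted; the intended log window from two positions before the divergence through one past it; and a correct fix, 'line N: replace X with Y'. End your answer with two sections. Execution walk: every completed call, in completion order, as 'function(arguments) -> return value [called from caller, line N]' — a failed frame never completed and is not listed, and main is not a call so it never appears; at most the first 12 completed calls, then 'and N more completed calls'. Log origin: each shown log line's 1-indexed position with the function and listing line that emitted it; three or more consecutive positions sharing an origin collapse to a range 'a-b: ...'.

Answer: the defect is in main at line 49.
Key observation: Log line 8 is where behavior first shows: 'grade_run called with 2, 29' appears instead of 'grade_run called with 29, 2'.
Call chain: main -> grade_run(2, 29) (called at line 49).
First divergence: position 8; shown 'grade_run called with 2, 29' vs intended 'grade_run called with 29, 2'.
Intended log window:
  6: split_margin: inputs 29 and 28
  7: driver got 29
  8: grade_run called with 29, 2
Execution walk:
  fold_scores([6, 9, 11, 3]) -> 29  [called from main, line 44]
  probe_limits([6, 9, 11, 3], 3) -> 1  [called from main, line 45]
  split_margin(29, 28) -> 29  [called from map_offsets, line 30]
  map_offsets(29, 1) -> 29  [called from main, line 47]
  grade_run(2, 29) -> 14  [called from main, line 49]
Log line origins:
  1: emitted by fold_scores (line 2)
  2: emitted by fold_scores (line 6)
  3: emitted by probe_limits (line 14)
  4: emitted by main (line 46)
  5: emitted by map_offsets (line 27)
  6: emitted by split_margin (line 18)
  7: emitted by main (line 48)
  8: emitted by grade_run (line 33)
A correct fix: line 49: replace `grade_run(2, low)` with `grade_run(low, 2)`.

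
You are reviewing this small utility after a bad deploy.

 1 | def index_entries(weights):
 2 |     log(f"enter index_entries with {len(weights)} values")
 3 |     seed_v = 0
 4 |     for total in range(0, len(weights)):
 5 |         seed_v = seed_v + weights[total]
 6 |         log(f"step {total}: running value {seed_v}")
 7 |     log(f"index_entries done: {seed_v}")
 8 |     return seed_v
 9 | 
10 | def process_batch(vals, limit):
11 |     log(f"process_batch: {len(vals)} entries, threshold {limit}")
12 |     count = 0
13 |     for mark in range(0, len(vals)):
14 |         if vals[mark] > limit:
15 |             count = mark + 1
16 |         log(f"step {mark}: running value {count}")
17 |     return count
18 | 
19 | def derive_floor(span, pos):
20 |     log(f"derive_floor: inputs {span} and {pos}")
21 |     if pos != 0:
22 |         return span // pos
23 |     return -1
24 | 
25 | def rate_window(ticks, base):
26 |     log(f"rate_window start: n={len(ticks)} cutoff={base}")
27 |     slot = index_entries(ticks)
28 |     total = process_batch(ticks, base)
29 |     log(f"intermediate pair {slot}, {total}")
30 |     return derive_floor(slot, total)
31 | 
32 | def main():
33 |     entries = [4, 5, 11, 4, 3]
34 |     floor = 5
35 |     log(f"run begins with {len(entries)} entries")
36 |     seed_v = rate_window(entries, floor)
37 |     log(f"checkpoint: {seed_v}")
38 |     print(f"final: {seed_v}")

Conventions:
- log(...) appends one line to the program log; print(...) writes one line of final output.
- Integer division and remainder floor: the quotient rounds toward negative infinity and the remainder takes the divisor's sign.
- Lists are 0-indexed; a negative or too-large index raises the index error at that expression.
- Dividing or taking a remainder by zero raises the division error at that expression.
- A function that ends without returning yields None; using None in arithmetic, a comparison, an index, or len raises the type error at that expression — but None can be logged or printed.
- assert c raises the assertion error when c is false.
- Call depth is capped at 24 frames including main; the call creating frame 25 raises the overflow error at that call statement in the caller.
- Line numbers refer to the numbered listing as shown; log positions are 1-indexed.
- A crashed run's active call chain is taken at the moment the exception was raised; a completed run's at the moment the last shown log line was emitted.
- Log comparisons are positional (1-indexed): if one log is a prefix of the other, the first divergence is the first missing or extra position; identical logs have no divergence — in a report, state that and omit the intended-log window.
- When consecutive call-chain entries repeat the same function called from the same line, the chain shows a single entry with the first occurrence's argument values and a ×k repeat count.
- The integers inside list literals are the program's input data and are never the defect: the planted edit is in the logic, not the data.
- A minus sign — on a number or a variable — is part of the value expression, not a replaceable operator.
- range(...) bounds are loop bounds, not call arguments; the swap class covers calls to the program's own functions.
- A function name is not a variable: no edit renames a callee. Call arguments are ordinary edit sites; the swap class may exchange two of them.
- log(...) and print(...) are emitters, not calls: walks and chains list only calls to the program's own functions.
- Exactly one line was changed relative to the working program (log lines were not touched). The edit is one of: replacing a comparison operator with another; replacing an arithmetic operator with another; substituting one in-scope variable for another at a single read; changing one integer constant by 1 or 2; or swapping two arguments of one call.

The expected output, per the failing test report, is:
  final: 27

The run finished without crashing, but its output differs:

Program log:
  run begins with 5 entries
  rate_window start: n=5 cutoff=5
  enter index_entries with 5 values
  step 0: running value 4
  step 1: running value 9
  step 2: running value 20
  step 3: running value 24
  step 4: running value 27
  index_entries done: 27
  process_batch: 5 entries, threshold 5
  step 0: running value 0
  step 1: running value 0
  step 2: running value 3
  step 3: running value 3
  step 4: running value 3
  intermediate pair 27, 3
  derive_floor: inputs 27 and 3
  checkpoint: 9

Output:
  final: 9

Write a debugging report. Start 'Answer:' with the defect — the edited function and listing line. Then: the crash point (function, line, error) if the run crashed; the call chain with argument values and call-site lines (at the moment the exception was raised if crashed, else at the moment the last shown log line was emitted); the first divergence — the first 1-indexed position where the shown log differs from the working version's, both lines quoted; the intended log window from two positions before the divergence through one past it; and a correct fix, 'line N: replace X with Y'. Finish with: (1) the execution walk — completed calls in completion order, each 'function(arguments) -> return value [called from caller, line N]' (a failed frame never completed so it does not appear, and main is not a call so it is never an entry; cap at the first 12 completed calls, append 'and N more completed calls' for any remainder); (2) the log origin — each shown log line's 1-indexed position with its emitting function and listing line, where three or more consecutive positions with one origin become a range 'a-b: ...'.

Answer: the defect is in process_batch at line 15.
Key fact: The log first diverges at position 13: the faulty run prints 'step 2: running value 3' where the working version prints 'step 2: running value 1'.
Call chain: main.
First divergence: at position 13 the run shows 'step 2: running value 3' where the working version logs 'step 2: running value 1'.
Intended log window:
  11: step 0: running value 0
  12: step 1: running value 0
  13: step 2: running value 1
  14: step 3: running value 1
Execution walk:
  index_entries([4, 5, 11, 4, 3]) -> 27  [called from rate_window, line 27]
  process_batch([4, 5, 11, 4, 3], 5) -> 3  [called from rate_window, line 28]
  derive_floor(27, 3) -> 9  [called from rate_window, line 30]
  rate_window([4, 5, 11, 4, 3], 5) -> 9  [called from main, line 36]
Origin of each log line:
  1: logged in main at line 35
  2: logged in rate_window at line 26
  3: logged in index_entries at line 2
  4-8: logged in index_entries at line 6
  9: logged in index_entries at line 7
  10: logged in process_batch at line 11
  11-15: logged in process_batch at line 16
  16: logged in rate_window at line 29
  17: logged in derive_floor at line 20
  18: logged in main at line 37
A correct fix: line 15: replace `mark` with `count`.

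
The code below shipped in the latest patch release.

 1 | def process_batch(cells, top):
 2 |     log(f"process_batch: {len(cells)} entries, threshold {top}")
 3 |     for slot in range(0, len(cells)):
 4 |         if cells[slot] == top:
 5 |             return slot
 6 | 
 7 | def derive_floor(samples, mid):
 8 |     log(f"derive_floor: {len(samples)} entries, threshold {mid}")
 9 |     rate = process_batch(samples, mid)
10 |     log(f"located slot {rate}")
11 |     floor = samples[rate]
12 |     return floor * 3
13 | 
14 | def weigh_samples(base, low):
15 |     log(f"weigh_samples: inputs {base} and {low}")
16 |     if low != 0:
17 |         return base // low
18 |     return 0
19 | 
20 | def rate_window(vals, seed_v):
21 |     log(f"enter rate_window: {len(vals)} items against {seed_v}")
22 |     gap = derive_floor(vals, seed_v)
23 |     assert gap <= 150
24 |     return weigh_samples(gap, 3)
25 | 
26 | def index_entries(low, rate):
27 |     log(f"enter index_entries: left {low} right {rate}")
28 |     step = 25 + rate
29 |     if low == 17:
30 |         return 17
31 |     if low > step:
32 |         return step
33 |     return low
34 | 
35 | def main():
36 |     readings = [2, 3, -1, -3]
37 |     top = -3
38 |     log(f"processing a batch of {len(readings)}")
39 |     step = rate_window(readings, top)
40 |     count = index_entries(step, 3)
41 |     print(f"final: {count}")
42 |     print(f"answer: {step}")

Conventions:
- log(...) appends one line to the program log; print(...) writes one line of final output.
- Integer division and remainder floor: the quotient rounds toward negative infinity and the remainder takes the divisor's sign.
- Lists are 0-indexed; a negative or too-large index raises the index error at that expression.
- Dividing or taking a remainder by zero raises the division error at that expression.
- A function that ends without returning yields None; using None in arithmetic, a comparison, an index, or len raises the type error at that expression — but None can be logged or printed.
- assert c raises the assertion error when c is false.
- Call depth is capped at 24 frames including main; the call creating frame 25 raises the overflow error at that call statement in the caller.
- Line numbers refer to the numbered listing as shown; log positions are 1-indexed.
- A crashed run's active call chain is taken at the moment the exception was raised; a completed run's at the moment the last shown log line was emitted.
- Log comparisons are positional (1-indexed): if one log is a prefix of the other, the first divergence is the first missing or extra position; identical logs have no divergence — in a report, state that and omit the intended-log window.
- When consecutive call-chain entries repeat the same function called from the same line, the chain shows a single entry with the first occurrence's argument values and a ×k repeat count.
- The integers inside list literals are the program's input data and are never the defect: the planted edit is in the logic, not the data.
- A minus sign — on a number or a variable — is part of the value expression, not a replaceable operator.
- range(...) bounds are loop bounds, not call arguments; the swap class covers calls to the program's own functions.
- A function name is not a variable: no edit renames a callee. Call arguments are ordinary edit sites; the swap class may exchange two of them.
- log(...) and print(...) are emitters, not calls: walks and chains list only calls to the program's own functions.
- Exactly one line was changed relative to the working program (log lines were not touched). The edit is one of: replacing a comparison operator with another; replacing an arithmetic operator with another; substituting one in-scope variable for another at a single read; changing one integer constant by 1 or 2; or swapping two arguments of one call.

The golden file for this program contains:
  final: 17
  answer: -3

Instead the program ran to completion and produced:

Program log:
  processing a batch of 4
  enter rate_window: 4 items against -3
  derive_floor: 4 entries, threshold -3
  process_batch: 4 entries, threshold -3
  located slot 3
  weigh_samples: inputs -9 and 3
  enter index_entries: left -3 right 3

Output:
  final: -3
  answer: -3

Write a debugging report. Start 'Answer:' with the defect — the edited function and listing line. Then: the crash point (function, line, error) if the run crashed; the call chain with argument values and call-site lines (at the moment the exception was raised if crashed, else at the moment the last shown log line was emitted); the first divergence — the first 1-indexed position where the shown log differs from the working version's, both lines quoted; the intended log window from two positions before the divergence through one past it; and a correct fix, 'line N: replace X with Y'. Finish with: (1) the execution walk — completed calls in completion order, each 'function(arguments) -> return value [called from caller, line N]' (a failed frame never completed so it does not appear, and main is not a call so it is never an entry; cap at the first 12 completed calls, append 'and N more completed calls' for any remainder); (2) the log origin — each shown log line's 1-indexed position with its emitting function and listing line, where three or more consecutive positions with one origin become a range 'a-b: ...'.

Answer: the defect is in index_entries at line 29.
Key fact: No log line changed; the fault shows up purely in the output.
Call chain: main -> index_entries(-3, 3) (called at line 40).
First divergence: none (the log streams are identical).
Execution walk:
  process_batch([2, 3, -1, -3], -3) -> 3  [called from derive_floor, line 9]
  derive_floor([2, 3, -1, -3], -3) -> -9  [called from rate_window, line 22]
  weigh_samples(-9, 3) -> -3  [called from rate_window, line 24]
  rate_window([2, 3, -1, -3], -3) -> -3  [called from main, line 39]
  index_entries(-3, 3) -> -3  [called from main, line 40]
Origin of each log line:
  1: emitted by main (line 38)
  2: emitted by rate_window (line 21)
  3: emitted by derive_floor (line 8)
  4: emitted by process_batch (line 2)
  5: emitted by derive_floor (line 10)
  6: emitted by weigh_samples (line 15)
  7: emitted by index_entries (line 27)
A correct fix: line 29: replace `==` with `<`.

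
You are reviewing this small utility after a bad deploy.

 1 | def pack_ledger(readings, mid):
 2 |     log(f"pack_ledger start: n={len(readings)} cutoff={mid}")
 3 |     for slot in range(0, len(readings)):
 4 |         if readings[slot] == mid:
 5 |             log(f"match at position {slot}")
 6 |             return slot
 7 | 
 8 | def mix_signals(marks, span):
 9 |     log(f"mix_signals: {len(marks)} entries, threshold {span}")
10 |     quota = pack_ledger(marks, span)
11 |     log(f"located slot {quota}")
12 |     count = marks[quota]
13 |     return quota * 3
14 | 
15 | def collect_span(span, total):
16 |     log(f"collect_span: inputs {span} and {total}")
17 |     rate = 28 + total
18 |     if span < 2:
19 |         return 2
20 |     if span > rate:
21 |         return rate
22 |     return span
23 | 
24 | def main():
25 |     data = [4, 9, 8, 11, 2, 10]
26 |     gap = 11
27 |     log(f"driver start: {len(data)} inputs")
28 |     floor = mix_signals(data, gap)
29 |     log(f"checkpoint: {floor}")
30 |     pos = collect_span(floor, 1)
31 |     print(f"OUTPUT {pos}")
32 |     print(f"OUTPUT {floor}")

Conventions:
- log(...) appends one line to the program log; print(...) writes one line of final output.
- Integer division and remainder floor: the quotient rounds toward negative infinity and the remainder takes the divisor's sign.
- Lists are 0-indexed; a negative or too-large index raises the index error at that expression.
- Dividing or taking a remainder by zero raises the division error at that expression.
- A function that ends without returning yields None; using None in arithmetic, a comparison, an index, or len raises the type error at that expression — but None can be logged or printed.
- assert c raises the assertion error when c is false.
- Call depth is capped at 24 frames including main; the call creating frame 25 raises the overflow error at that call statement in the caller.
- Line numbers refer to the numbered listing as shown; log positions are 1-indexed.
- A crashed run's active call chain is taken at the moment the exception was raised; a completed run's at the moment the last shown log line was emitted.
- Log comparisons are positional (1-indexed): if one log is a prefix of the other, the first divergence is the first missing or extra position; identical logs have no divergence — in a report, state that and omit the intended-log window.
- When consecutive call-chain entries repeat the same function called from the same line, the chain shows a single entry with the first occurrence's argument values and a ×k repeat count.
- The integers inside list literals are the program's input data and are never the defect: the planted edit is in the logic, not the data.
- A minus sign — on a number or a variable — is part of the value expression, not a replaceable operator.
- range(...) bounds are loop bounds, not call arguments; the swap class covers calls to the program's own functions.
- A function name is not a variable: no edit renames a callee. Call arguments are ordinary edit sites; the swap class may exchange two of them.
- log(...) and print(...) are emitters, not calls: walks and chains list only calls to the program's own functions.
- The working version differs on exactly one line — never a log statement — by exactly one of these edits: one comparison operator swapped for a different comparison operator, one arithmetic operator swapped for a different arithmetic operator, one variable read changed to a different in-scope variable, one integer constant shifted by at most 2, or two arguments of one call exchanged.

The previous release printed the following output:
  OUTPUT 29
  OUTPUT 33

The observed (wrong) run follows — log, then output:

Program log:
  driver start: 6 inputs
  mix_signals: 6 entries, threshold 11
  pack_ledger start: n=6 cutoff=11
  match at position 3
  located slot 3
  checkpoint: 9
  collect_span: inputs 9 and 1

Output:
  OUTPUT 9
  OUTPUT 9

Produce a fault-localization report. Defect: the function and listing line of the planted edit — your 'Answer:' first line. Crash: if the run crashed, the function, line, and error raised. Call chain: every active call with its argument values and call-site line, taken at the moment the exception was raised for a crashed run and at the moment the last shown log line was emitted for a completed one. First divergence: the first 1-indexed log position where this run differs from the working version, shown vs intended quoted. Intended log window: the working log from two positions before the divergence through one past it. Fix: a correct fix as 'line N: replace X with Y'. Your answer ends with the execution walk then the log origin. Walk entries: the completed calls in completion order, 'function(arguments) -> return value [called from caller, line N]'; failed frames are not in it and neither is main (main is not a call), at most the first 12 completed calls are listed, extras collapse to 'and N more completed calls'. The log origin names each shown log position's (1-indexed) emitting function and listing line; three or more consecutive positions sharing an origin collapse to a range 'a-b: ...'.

Answer: the defect is in mix_signals at line 13.
The tell: Log line 6 is where behavior first shows: 'checkpoint: 9' appears instead of 'checkpoint: 33'.
Call chain: main -> collect_span(9, 1) (called at line 30).
First divergence: position 6 — the shown line 'checkpoint: 9' should read 'checkpoint: 33'.
Intended log window:
  4: match at position 3
  5: located slot 3
  6: checkpoint: 33
  7: collect_span: inputs 33 and 1
Execution walk:
  pack_ledger([4, 9, 8, 11, 2, 10], 11) -> 3  [called from mix_signals, line 10]
  mix_signals([4, 9, 8, 11, 2, 10], 11) -> 9  [called from main, line 28]
  collect_span(9, 1) -> 9  [called from main, line 30]
Log origin:
  1 — main, line 27
  2 — mix_signals, line 9
  3 — pack_ledger, line 2
  4 — pack_ledger, line 5
  5 — mix_signals, line 11
  6 — main, line 29
  7 — collect_span, line 16
A correct fix: line 13: replace `quota` with `count`.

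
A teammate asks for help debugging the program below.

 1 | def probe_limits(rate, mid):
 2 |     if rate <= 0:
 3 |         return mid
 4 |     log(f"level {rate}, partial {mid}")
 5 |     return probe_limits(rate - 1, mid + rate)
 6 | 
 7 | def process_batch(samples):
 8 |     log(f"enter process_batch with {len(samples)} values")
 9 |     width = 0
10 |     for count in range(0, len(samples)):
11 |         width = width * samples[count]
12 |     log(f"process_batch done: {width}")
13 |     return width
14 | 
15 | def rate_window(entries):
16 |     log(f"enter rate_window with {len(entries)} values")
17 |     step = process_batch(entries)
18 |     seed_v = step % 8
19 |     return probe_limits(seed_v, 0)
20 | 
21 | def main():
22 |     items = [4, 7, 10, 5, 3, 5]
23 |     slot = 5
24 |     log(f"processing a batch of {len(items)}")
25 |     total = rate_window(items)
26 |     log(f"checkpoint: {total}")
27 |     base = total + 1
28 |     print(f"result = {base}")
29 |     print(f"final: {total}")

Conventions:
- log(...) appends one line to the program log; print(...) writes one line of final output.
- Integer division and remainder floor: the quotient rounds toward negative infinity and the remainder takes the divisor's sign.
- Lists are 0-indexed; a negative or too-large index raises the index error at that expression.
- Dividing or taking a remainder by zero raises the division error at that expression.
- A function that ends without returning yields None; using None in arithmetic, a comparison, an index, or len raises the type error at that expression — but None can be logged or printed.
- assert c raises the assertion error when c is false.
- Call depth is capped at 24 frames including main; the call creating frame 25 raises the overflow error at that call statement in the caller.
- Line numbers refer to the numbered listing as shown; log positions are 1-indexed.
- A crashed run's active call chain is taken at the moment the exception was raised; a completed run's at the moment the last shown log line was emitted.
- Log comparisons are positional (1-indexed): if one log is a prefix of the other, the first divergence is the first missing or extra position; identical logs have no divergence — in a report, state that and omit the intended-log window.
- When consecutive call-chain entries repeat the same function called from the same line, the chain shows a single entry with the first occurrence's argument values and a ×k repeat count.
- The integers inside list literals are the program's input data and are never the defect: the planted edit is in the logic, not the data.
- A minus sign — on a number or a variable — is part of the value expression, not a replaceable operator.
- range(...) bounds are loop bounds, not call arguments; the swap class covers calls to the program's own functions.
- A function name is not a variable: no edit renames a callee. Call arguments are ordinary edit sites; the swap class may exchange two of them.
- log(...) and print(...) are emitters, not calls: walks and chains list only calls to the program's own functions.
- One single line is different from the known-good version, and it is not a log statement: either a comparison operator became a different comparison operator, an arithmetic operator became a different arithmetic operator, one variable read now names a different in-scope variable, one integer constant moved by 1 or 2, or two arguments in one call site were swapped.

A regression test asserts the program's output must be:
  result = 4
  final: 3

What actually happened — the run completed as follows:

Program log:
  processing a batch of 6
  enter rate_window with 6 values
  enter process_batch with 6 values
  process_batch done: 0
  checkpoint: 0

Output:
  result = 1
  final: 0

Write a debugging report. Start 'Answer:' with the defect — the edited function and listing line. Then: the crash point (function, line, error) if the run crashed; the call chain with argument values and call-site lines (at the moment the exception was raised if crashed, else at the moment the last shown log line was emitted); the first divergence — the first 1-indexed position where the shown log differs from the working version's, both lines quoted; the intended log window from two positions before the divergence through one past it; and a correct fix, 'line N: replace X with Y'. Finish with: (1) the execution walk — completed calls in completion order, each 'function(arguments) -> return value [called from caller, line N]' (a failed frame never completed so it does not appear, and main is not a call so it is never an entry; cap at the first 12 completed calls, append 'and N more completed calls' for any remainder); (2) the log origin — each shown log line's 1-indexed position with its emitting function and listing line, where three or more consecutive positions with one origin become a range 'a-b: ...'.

Answer: the defect is in process_batch at line 11.
Core observation: The log first diverges at position 4: the faulty run prints 'process_batch done: 0' where the working version prints 'process_batch done: 34'.
Call chain: main.
First divergence: position 4 — shown 'process_batch done: 0', intended 'process_batch done: 34'.
Intended log window:
  2: enter rate_window with 6 values
  3: enter process_batch with 6 values
  4: process_batch done: 34
  5: level 2, partial 0
Execution walk:
  process_batch([4, 7, 10, 5, 3, 5]) -> 0  [called from rate_window, line 17]
  probe_limits(0, 0) -> 0  [called from rate_window, line 19]
  rate_window([4, 7, 10, 5, 3, 5]) -> 0  [called from main, line 25]
Log origin:
  1: emitted by main (line 24)
  2: emitted by rate_window (line 16)
  3: emitted by process_batch (line 8)
  4: emitted by process_batch (line 12)
  5: emitted by main (line 26)
A correct fix: line 11: replace `*` with `+`.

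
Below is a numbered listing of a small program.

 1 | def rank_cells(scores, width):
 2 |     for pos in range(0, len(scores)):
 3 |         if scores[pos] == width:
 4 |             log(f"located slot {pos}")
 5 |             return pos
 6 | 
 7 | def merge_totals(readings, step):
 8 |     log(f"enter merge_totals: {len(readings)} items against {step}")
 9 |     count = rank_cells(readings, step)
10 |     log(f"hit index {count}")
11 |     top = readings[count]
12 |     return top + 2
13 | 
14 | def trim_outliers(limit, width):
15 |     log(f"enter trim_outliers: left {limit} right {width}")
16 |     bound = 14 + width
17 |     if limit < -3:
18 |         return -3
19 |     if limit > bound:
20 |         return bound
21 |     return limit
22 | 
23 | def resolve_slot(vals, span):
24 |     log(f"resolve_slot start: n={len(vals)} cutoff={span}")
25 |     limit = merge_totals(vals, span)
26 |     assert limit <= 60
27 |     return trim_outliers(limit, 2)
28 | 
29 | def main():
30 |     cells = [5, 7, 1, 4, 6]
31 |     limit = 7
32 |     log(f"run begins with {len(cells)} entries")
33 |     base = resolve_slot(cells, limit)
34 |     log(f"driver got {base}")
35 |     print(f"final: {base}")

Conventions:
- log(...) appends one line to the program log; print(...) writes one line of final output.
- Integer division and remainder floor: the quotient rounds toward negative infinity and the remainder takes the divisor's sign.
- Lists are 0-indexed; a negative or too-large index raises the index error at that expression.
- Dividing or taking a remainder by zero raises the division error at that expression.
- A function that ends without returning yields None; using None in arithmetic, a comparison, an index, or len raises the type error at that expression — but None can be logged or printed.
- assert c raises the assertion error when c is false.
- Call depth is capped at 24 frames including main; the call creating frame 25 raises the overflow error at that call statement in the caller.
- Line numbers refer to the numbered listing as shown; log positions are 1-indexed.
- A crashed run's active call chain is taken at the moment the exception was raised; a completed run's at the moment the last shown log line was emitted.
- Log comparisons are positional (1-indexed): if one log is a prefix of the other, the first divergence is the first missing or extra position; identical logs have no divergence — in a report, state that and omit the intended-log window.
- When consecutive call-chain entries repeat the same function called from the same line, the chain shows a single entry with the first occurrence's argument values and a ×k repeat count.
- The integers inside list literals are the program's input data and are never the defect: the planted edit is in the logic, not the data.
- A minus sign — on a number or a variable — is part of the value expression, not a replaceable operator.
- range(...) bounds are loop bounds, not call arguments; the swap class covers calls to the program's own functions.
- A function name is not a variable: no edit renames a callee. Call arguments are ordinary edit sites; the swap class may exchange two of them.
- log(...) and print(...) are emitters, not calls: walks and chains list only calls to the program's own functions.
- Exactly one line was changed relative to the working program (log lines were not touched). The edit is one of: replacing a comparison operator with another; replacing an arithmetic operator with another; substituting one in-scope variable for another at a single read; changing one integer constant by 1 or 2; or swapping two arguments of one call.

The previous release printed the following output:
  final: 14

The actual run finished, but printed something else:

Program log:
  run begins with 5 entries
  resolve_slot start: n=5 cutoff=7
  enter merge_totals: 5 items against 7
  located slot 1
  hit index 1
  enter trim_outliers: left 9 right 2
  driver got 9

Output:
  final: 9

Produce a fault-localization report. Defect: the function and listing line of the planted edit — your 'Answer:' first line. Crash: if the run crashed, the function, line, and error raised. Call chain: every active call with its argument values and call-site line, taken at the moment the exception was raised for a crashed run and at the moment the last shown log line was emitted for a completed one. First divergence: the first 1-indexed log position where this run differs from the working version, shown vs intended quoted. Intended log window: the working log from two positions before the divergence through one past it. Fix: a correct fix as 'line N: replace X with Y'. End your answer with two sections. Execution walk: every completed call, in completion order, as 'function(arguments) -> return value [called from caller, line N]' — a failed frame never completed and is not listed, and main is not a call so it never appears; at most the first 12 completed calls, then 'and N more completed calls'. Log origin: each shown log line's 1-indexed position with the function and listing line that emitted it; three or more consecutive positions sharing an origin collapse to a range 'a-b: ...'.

Answer: the defect is in merge_totals at line 12.
Key fact: Everything matches until log position 6, which reads 'enter trim_outliers: left 9 right 2' in place of 'enter trim_outliers: left 14 right 2'.
Call chain: main.
First divergence: position 6 — the shown line 'enter trim_outliers: left 9 right 2' should read 'enter trim_outliers: left 14 right 2'.
Intended log window:
  4: located slot 1
  5: hit index 1
  6: enter trim_outliers: left 14 right 2
  7: driver got 14
Execution walk:
  rank_cells([5, 7, 1, 4, 6], 7) -> 1  [called from merge_totals, line 9]
  merge_totals([5, 7, 1, 4, 6], 7) -> 9  [called from resolve_slot, line 25]
  trim_outliers(9, 2) -> 9  [called from resolve_slot, line 27]
  resolve_slot([5, 7, 1, 4, 6], 7) -> 9  [called from main, line 33]
Origin of each log line:
  1: logged in main at line 32
  2: logged in resolve_slot at line 24
  3: logged in merge_totals at line 8
  4: logged in rank_cells at line 4
  5: logged in merge_totals at line 10
  6: logged in trim_outliers at line 15
  7: logged in main at line 34
A correct fix: line 12: replace `+` with `*`.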